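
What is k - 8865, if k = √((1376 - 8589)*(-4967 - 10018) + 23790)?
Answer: -8865 + √108110595 ≈ 1532.6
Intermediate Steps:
k = √108110595 (k = √(-7213*(-14985) + 23790) = √(108086805 + 23790) = √108110595 ≈ 10398.)
k - 8865 = √108110595 - 8865 = -8865 + √108110595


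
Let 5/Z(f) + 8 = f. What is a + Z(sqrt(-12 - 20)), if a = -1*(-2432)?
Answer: 29179/12 - 5*I*sqrt(2)/24 ≈ 2431.6 - 0.29463*I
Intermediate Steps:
Z(f) = 5/(-8 + f)
a = 2432
a + Z(sqrt(-12 - 20)) = 2432 + 5/(-8 + sqrt(-12 - 20)) = 2432 + 5/(-8 + sqrt(-32)) = 2432 + 5/(-8 + 4*I*sqrt(2))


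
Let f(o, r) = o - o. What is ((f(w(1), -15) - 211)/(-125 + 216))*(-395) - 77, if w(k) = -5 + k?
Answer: 76338/91 ≈ 838.88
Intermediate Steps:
f(o, r) = 0
((f(w(1), -15) - 211)/(-125 + 216))*(-395) - 77 = ((0 - 211)/(-125 + 216))*(-395) - 77 = -211/91*(-395) - 77 = 83345/91 - 77 = 76338/91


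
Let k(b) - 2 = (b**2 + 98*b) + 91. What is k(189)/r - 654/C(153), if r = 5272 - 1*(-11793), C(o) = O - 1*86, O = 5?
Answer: 5187242/460755 ≈ 11.258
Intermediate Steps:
C(o) = -81 (C(o) = 5 - 1*86 = 5 - 86 = -81)
k(b) = 93 + b**2 + 98*b (k(b) = 2 + ((b**2 + 98*b) + 91) = 2 + (91 + b**2 + 98*b) = 93 + b**2 + 98*b)
r = 17065 (r = 5272 + 11793 = 17065)
k(189)/r - 654/C(153) = (93 + 189**2 + 98*189)/17065 - 654/(-81) = (93 + 35721 + 18522)*(1/17065) - 654*(-1/81) = 54336*(1/17065) + 218/27 = 54336/17065 + 218/27 = 5187242/460755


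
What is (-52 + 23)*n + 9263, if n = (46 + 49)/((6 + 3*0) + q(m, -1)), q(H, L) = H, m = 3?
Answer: 80612/9 ≈ 8956.9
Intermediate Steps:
n = 95/9 (n = (46 + 49)/((6 + 3*0) + 3) = 95/((6 + 0) + 3) = 95/(6 + 3) = 95/9 ≈ 10.556)
(-52 + 23)*n + 9263 = (-52 + 23)*(95/9) + 9263 = -29*95/9 + 9263 = -2755/9 + 9263 = 80612/9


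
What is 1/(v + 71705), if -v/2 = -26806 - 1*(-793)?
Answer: 1/123731 ≈ 8.0820e-6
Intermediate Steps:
v = 52026 (v = -2*(-26806 - 1*(-793)) = -2*(-26806 + 793) = -2*(-26013) = 52026)
1/(v + 71705) = 1/(52026 + 71705) = 1/123731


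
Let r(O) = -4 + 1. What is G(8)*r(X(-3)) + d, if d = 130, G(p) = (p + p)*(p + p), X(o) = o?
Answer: -638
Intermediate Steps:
r(O) = -3
G(p) = 4*p**2 (G(p) = (2*p)*(2*p) = 4*p**2)
G(8)*r(X(-3)) + d = (4*8**2)*(-3) + 130 = (4*64)*(-3) + 130 = 256*(-3) + 130 = -768 + 130 = -638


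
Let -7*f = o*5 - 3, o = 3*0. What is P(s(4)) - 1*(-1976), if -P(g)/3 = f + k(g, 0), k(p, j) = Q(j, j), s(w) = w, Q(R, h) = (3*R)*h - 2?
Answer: 13865/7 ≈ 1980.7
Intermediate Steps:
o = 0
Q(R, h) = -2 + 3*R*h (Q(R, h) = 3*R*h - 2 = -2 + 3*R*h)
f = 3/7 (f = -(0*5 - 3)/7 = -(0 - 3)/7 = -1/7*(-3) = 3/7 ≈ 0.42857)
k(p, j) = -2 + 3*j**2 (k(p, j) = -2 + 3*j*j = -2 + 3*j**2)
P(g) = 33/7 (P(g) = -3*(3/7 + (-2 + 3*0**2)) = -3*(3/7 + (-2 + 3*0)) = -3*(3/7 + (-2 + 0)) = -3*(3/7 - 2) = -3*(-11/7) = 33/7)
P(s(4)) - 1*(-1976) = 33/7 - 1*(-1976) = 33/7 + 1976 = 13865/7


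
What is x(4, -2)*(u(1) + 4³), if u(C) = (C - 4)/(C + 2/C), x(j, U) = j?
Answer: 252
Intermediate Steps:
u(C) = (-4 + C)/(C + 2/C)
x(4, -2)*(u(1) + 4³) = 4*(1*(-4 + 1)/(2 + 1²) + 4³) = 4*(1*(-3)/(2 + 1) + 64) = 4*(1*(-3)/3 + 64) = 4*(1*(⅓)*(-3) + 64) = 4*(-1 + 64) = 4*63 = 252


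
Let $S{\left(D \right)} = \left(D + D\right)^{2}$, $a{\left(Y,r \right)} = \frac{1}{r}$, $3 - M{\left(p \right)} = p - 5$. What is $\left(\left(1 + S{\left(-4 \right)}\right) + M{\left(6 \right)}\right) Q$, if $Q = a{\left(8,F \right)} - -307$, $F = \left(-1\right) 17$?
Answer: $\frac{349606}{17} \approx 20565.0$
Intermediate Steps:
$F = -17$
$M{\left(p \right)} = 8 - p$ ($M{\left(p \right)} = 3 - \left(p - 5\right) = 3 - \left(-5 + p\right) = 8 - p$)
$S{\left(D \right)} = 4 D^{2}$ ($S{\left(D \right)} = \left(2 D\right)^{2} = 4 D^{2}$)
$Q = \frac{5218}{17}$ ($Q = \frac{1}{-17} - -307 = - \frac{1}{17} + 307 = \frac{5218}{17} \approx 306.94$)
$\left(\left(1 + S{\left(-4 \right)}\right) + M{\left(6 \right)}\right) Q = \left(\left(1 + 4 \left(-4\right)^{2}\right) + \left(8 - 6\right)\right) \frac{5218}{17} = \left(\left(1 + 4 \cdot 16\right) + \left(8 - 6\right)\right) \frac{5218}{17} = \left(\left(1 + 64\right) + 2\right) \frac{5218}{17} = \left(65 + 2\right) \frac{5218}{17} = 67 \cdot \frac{5218}{17} = \frac{349606}{17}$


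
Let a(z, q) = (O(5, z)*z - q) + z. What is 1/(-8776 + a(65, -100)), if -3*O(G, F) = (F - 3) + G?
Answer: -3/30188 ≈ -9.9377e-5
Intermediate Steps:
O(G, F) = 1 - F/3 - G/3 (O(G, F) = -((F - 3) + G)/3 = -((-3 + F) + G)/3 = -(-3 + F + G)/3 = 1 - F/3 - G/3)
a(z, q) = z - q + z*(-⅔ - z/3) (a(z, q) = ((1 - z/3 - ⅓*5)*z - q) + z = ((1 - z/3 - 5/3)*z - q) + z = ((-⅔ - z/3)*z - q) + z = (z*(-⅔ - z/3) - q) + z = (-q + z*(-⅔ - z/3)) + z = z - q + z*(-⅔ - z/3))
1/(-8776 + a(65, -100)) = 1/(-8776 + (-1*(-100) - ⅓*65² + (⅓)*65)) = 1/(-8776 + (100 - ⅓*4225 + 65/3)) = 1/(-8776 + (100 - 4225/3 + 65/3)) = 1/(-8776 - 3860/3) = 1/(-30188/3) = -3/30188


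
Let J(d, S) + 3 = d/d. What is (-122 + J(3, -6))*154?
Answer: -19096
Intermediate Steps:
J(d, S) = -2 (J(d, S) = -3 + d/d = -3 + 1 = -2)
(-122 + J(3, -6))*154 = (-122 - 2)*154 = -124*154 = -19096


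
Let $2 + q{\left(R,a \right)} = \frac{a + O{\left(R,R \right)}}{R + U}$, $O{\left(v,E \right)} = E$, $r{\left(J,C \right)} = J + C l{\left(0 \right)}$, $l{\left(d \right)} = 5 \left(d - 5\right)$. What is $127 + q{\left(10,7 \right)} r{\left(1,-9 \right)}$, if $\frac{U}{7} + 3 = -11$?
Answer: $- \frac{16221}{44} \approx -368.66$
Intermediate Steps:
$l{\left(d \right)} = -25 + 5 d$ ($l{\left(d \right)} = 5 \left(-5 + d\right) = -25 + 5 d$)
$r{\left(J,C \right)} = J - 25 C$ ($r{\left(J,C \right)} = J + C \left(-25 + 5 \cdot 0\right) = J + C \left(-25 + 0\right) = J + C \left(-25\right) = J - 25 C$)
$U = -98$ ($U = -21 + 7 \left(-11\right) = -21 - 77 = -98$)
$q{\left(R,a \right)} = -2 + \frac{R + a}{-98 + R}$ ($q{\left(R,a \right)} = -2 + \frac{a + R}{R - 98} = -2 + \frac{R + a}{-98 + R}$)
$127 + q{\left(10,7 \right)} r{\left(1,-9 \right)} = 127 + \frac{196 + 7 - 10}{-98 + 10} \left(1 - -225\right) = 127 + \frac{196 + 7 - 10}{-88} \left(1 + 225\right) = 127 + \left(- \frac{1}{88}\right) 193 \cdot 226 = 127 - \frac{21809}{44} = - \frac{16221}{44}$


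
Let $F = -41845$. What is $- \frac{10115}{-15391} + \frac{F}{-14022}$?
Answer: $\frac{785868925}{215812602} \approx 3.6414$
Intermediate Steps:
$- \frac{10115}{-15391} + \frac{F}{-14022} = - \frac{10115}{-15391} - \frac{41845}{-14022} = \left(-10115\right) \left(- \frac{1}{15391}\right) - - \frac{41845}{14022} = \frac{10115}{15391} + \frac{41845}{14022} = \frac{785868925}{215812602}$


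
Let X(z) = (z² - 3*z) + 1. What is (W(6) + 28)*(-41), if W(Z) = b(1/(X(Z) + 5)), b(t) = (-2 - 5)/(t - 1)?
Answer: -33292/23 ≈ -1447.5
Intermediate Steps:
X(z) = 1 + z² - 3*z
b(t) = -7/(-1 + t)
W(Z) = -7/(-1 + 1/(6 + Z² - 3*Z)) (W(Z) = -7/(-1 + 1/((1 + Z² - 3*Z) + 5)) = -7/(-1 + 1/(6 + Z² - 3*Z)))
(W(6) + 28)*(-41) = (7*(6 + 6² - 3*6)/(5 + 6² - 3*6) + 28)*(-41) = (7*(6 + 36 - 18)/(5 + 36 - 18) + 28)*(-41) = (7*24/23 + 28)*(-41) = (7*(1/23)*24 + 28)*(-41) = (168/23 + 28)*(-41) = (812/23)*(-41) = -33292/23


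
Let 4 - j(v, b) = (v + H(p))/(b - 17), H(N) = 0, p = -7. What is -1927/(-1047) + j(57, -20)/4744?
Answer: 338457091/183777816 ≈ 1.8417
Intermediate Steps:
j(v, b) = 4 - v/(-17 + b) (j(v, b) = 4 - (v + 0)/(b - 17) = 4 - v/(-17 + b))
-1927/(-1047) + j(57, -20)/4744 = -1927/(-1047) + ((-68 - 1*57 + 4*(-20))/(-17 - 20))/4744 = -1927*(-1/1047) + ((-68 - 57 - 80)/(-37))*(1/4744) = 1927/1047 - 1/37*(-205)*(1/4744) = 1927/1047 + (205/37)*(1/4744) = 1927/1047 + 205/175528 = 338457091/183777816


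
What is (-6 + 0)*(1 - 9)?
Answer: 48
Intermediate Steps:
(-6 + 0)*(1 - 9) = -6*(-8) = 48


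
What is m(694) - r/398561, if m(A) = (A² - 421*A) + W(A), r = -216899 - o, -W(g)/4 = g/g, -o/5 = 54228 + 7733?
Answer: 1841718952/9721 ≈ 1.8946e+5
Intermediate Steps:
o = -309805 (o = -5*(54228 + 7733) = -5*61961 = -309805)
W(g) = -4 (W(g) = -4*g/g = -4*1 = -4)
r = 92906 (r = -216899 - 1*(-309805) = -216899 + 309805 = 92906)
m(A) = -4 + A² - 421*A (m(A) = (A² - 421*A) - 4 = -4 + A² - 421*A)
m(694) - r/398561 = (-4 + 694² - 421*694) - 92906/398561 = (-4 + 481636 - 292174) - 92906/398561 = 189458 - 1*2266/9721 = 189458 - 2266/9721 = 1841718952/9721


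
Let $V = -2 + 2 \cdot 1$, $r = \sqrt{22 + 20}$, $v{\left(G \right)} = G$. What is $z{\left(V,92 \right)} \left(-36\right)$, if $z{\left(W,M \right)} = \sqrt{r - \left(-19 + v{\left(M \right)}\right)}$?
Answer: $- 36 i \sqrt{73 - \sqrt{42}} \approx - 293.61 i$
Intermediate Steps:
$r = \sqrt{42} \approx 6.4807$
$V = 0$ ($V = -2 + 2 = 0$)
$z{\left(W,M \right)} = \sqrt{19 + \sqrt{42} - M}$ ($z{\left(W,M \right)} = \sqrt{\sqrt{42} - \left(-19 + M\right)} = \sqrt{19 + \sqrt{42} - M}$)
$z{\left(V,92 \right)} \left(-36\right) = \sqrt{19 + \sqrt{42} - 92} \left(-36\right) = \sqrt{-73 + \sqrt{42}} \left(-36\right) = - 36 \sqrt{-73 + \sqrt{42}}$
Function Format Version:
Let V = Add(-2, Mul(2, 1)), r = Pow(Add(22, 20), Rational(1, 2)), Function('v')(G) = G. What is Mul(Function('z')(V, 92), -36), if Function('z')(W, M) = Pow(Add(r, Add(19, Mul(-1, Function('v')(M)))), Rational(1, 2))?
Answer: Mul(-36, I, Pow(Add(73, Mul(-1, Pow(42, Rational(1, 2)))), Rational(1, 2))) ≈ Mul(-293.61, I)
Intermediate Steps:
r = Pow(42, Rational(1, 2)) ≈ 6.4807
V = 0 (V = Add(-2, 2) = 0)
Function('z')(W, M) = Pow(Add(19, Pow(42, Rational(1, 2)), Mul(-1, M)), Rational(1, 2)) (Function('z')(W, M) = Pow(Add(Pow(42, Rational(1, 2)), Add(19, Mul(-1, M))), Rational(1, 2)) = Pow(Add(19, Pow(42, Rational(1, 2)), Mul(-1, M)), Rational(1, 2)))
Mul(Function('z')(V, 92), -36) = Mul(Pow(Add(19, Pow(42, Rational(1, 2)), Mul(-1, 92)), Rational(1, 2)), -36) = Mul(Pow(Add(19, Pow(42, Rational(1, 2)), -92), Rational(1, 2)), -36) = Mul(Pow(Add(-73, Pow(42, Rational(1, 2))), Rational(1, 2)), -36) = Mul(-36, Pow(Add(-73, Pow(42, Rational(1, 2))), Rational(1, 2)))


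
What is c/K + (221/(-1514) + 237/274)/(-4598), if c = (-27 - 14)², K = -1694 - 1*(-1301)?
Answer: -400810424090/93701807463 ≈ -4.2775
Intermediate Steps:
K = -393 (K = -1694 + 1301 = -393)
c = 1681 (c = (-41)² = 1681)
c/K + (221/(-1514) + 237/274)/(-4598) = 1681/(-393) + (221/(-1514) + 237/274)/(-4598) = 1681*(-1/393) + (221*(-1/1514) + 237*(1/274))*(-1/4598) = -1681/393 + (-221/1514 + 237/274)*(-1/4598) = -1681/393 + (74566/103709)*(-1/4598) = -1681/393 - 37283/238426991 = -400810424090/93701807463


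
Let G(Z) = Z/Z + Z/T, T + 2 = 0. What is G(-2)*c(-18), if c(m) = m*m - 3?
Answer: 642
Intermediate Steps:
T = -2 (T = -2 + 0 = -2)
c(m) = -3 + m**2 (c(m) = m**2 - 3 = -3 + m**2)
G(Z) = 1 - Z/2 (G(Z) = Z/Z + Z/(-2) = 1 + Z*(-1/2) = 1 - Z/2)
G(-2)*c(-18) = (1 - 1/2*(-2))*(-3 + (-18)**2) = (1 + 1)*(-3 + 324) = 2*321 = 642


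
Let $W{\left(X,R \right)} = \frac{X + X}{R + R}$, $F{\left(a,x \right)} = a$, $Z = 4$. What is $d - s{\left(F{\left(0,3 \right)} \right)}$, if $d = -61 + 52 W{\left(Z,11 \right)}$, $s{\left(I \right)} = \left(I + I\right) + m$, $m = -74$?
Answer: $\frac{351}{11} \approx 31.909$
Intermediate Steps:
$W{\left(X,R \right)} = \frac{X}{R}$ ($W{\left(X,R \right)} = \frac{2 X}{2 R} = 2 X \frac{1}{2 R} = \frac{X}{R}$)
$s{\left(I \right)} = -74 + 2 I$ ($s{\left(I \right)} = \left(I + I\right) - 74 = 2 I - 74 = -74 + 2 I$)
$d = - \frac{463}{11}$ ($d = -61 + 52 \cdot \frac{4}{11} = -61 + \frac{208}{11} = - \frac{463}{11} \approx -42.091$)
$d - s{\left(F{\left(0,3 \right)} \right)} = - \frac{463}{11} - \left(-74 + 2 \cdot 0\right) = - \frac{463}{11} - \left(-74 + 0\right) = - \frac{463}{11} - -74 = - \frac{463}{11} + 74 = \frac{351}{11}$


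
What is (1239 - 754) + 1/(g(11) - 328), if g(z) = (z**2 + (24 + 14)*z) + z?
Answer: 107671/222 ≈ 485.00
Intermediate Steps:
g(z) = z**2 + 39*z (g(z) = (z**2 + 38*z) + z = z**2 + 39*z)
(1239 - 754) + 1/(g(11) - 328) = (1239 - 754) + 1/(11*(39 + 11) - 328) = 485 + 1/(11*50 - 328) = 485 + 1/(550 - 328) = 485 + 1/222 = 107671/222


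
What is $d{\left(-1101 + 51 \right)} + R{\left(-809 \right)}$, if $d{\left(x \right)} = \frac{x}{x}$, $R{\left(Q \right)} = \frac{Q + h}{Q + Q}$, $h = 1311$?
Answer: $\frac{558}{809} \approx 0.68974$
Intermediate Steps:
$R{\left(Q \right)} = \frac{1311 + Q}{2 Q}$ ($R{\left(Q \right)} = \frac{Q + 1311}{Q + Q} = \frac{1311 + Q}{2 Q}$)
$d{\left(x \right)} = 1$
$d{\left(-1101 + 51 \right)} + R{\left(-809 \right)} = 1 + \frac{1311 - 809}{2 \left(-809\right)} = 1 + \frac{1}{2} \left(- \frac{1}{809}\right) 502 = 1 - \frac{251}{809} = \frac{558}{809}$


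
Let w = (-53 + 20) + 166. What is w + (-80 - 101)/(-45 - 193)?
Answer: 31835/238 ≈ 133.76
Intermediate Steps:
w = 133 (w = -33 + 166 = 133)
w + (-80 - 101)/(-45 - 193) = 133 + (-80 - 101)/(-45 - 193) = 133 - 181/(-238) = 133 - 181*(-1/238) = 133 + 181/238 = 31835/238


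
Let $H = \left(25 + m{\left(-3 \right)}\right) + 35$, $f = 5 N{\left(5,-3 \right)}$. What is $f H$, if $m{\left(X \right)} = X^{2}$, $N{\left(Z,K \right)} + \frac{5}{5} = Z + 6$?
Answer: $3450$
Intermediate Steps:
$N{\left(Z,K \right)} = 5 + Z$ ($N{\left(Z,K \right)} = -1 + \left(Z + 6\right) = -1 + \left(6 + Z\right) = 5 + Z$)
$f = 50$ ($f = 5 \left(5 + 5\right) = 5 \cdot 10 = 50$)
$H = 69$ ($H = \left(25 + \left(-3\right)^{2}\right) + 35 = \left(25 + 9\right) + 35 = 34 + 35 = 69$)
$f H = 50 \cdot 69 = 3450$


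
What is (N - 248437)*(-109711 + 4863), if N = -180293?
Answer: 44951483040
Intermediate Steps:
(N - 248437)*(-109711 + 4863) = (-180293 - 248437)*(-109711 + 4863) = -428730*(-104848) = 44951483040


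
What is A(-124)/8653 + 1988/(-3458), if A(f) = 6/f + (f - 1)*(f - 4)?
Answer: 168842247/132512042 ≈ 1.2742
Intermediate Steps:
A(f) = 6/f + (-1 + f)*(-4 + f)
A(-124)/8653 + 1988/(-3458) = (4 + (-124)**2 - 5*(-124) + 6/(-124))/8653 + 1988/(-3458) = (4 + 15376 + 620 + 6*(-1/124))*(1/8653) + 1988*(-1/3458) = (4 + 15376 + 620 - 3/62)*(1/8653) - 142/247 = (991997/62)*(1/8653) - 142/247 = 991997/536486 - 142/247 = 168842247/132512042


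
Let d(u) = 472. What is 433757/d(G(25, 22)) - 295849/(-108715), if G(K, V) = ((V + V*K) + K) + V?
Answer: 47295532983/51313480 ≈ 921.70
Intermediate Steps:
G(K, V) = K + 2*V + K*V (G(K, V) = ((V + K*V) + K) + V = (K + V + K*V) + V = K + 2*V + K*V)
433757/d(G(25, 22)) - 295849/(-108715) = 433757/472 - 295849/(-108715) = 433757*(1/472) - 295849*(-1/108715) = 433757/472 + 295849/108715 = 47295532983/51313480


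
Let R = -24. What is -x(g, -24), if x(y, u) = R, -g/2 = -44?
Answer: 24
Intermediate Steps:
g = 88 (g = -2*(-44) = 88)
x(y, u) = -24
-x(g, -24) = -1*(-24) = 24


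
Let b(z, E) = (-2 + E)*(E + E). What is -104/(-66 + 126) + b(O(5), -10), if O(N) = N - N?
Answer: 3574/15 ≈ 238.27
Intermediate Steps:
O(N) = 0
b(z, E) = 2*E*(-2 + E) (b(z, E) = (-2 + E)*(2*E) = 2*E*(-2 + E))
-104/(-66 + 126) + b(O(5), -10) = -104/(-66 + 126) + 2*(-10)*(-2 - 10) = -104/60 + 2*(-10)*(-12) = -104*1/60 + 240 = -26/15 + 240 = 3574/15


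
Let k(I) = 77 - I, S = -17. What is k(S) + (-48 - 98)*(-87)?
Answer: 12796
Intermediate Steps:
k(S) + (-48 - 98)*(-87) = (77 - 1*(-17)) + (-48 - 98)*(-87) = (77 + 17) - 146*(-87) = 94 + 12702 = 12796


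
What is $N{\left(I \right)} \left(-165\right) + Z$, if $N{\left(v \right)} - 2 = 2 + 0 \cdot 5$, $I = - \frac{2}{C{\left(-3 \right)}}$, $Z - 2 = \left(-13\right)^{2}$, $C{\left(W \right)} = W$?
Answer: $-489$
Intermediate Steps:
$Z = 171$ ($Z = 2 + \left(-13\right)^{2} = 2 + 169 = 171$)
$I = \frac{2}{3}$ ($I = - \frac{2}{-3} = \left(-2\right) \left(- \frac{1}{3}\right) = \frac{2}{3} \approx 0.66667$)
$N{\left(v \right)} = 4$ ($N{\left(v \right)} = 2 + \left(2 + 0 \cdot 5\right) = 2 + \left(2 + 0\right) = 2 + 2 = 4$)
$N{\left(I \right)} \left(-165\right) + Z = 4 \left(-165\right) + 171 = -660 + 171 = -489$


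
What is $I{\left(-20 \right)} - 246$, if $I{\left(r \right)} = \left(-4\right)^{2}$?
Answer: $-230$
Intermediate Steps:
$I{\left(r \right)} = 16$
$I{\left(-20 \right)} - 246 = 16 - 246 = -230$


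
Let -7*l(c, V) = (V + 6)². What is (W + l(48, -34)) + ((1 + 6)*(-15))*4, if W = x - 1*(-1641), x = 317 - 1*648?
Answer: 778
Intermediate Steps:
x = -331 (x = 317 - 648 = -331)
W = 1310 (W = -331 - 1*(-1641) = -331 + 1641 = 1310)
l(c, V) = -(6 + V)²/7 (l(c, V) = -(V + 6)²/7 = -(6 + V)²/7)
(W + l(48, -34)) + ((1 + 6)*(-15))*4 = (1310 - (6 - 34)²/7) + ((1 + 6)*(-15))*4 = (1310 - ⅐*(-28)²) + (7*(-15))*4 = (1310 - ⅐*784) - 105*4 = (1310 - 112) - 420 = 1198 - 420 = 778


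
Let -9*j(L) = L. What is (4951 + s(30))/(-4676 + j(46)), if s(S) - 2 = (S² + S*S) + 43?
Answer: -30582/21065 ≈ -1.4518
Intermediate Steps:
j(L) = -L/9
s(S) = 45 + 2*S² (s(S) = 2 + ((S² + S*S) + 43) = 2 + ((S² + S²) + 43) = 2 + (2*S² + 43) = 2 + (43 + 2*S²) = 45 + 2*S²)
(4951 + s(30))/(-4676 + j(46)) = (4951 + (45 + 2*30²))/(-4676 - ⅑*46) = (4951 + (45 + 2*900))/(-4676 - 46/9) = (4951 + (45 + 1800))/(-42130/9) = (4951 + 1845)*(-9/42130) = 6796*(-9/42130) = -30582/21065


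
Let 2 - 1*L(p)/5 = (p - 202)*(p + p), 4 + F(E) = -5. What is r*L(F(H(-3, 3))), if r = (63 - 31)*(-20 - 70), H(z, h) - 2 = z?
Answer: 54662400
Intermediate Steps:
H(z, h) = 2 + z
F(E) = -9 (F(E) = -4 - 5 = -9)
r = -2880 (r = 32*(-90) = -2880)
L(p) = 10 - 10*p*(-202 + p) (L(p) = 10 - 5*(p - 202)*(p + p) = 10 - 5*(-202 + p)*2*p = 10 - 10*p*(-202 + p))
r*L(F(H(-3, 3))) = -2880*(10 - 10*(-9)² + 2020*(-9)) = -2880*(10 - 10*81 - 18180) = -2880*(10 - 810 - 18180) = -2880*(-18980) = 54662400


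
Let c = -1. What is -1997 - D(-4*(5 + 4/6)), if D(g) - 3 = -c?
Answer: -2001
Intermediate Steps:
D(g) = 4 (D(g) = 3 - 1*(-1) = 3 + 1 = 4)
-1997 - D(-4*(5 + 4/6)) = -1997 - 1*4 = -1997 - 4 = -2001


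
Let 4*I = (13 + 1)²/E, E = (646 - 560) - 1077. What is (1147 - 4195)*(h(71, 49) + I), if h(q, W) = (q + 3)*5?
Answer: -1117460808/991 ≈ -1.1276e+6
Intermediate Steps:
E = -991 (E = 86 - 1077 = -991)
I = -49/991 (I = ((13 + 1)²/(-991))/4 = (14²*(-1/991))/4 = (196*(-1/991))/4 = (¼)*(-196/991) = -49/991 ≈ -0.049445)
h(q, W) = 15 + 5*q (h(q, W) = (3 + q)*5 = 15 + 5*q)
(1147 - 4195)*(h(71, 49) + I) = (1147 - 4195)*((15 + 5*71) - 49/991) = -3048*((15 + 355) - 49/991) = -3048*(370 - 49/991) = -3048*366621/991 = -1117460808/991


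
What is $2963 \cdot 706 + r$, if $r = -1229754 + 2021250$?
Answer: $2883374$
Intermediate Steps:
$r = 791496$
$2963 \cdot 706 + r = 2963 \cdot 706 + 791496 = 2091878 + 791496 = 2883374$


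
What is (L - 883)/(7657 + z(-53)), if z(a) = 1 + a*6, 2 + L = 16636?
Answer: 15751/7340 ≈ 2.1459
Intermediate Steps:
L = 16634 (L = -2 + 16636 = 16634)
z(a) = 1 + 6*a
(L - 883)/(7657 + z(-53)) = (16634 - 883)/(7657 + (1 + 6*(-53))) = 15751/(7657 + (1 - 318)) = 15751/(7657 - 317) = 15751/7340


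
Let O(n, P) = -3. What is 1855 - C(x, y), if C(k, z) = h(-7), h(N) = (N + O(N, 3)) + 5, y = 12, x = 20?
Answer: 1860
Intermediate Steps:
h(N) = 2 + N (h(N) = (N - 3) + 5 = (-3 + N) + 5 = 2 + N)
C(k, z) = -5 (C(k, z) = 2 - 7 = -5)
1855 - C(x, y) = 1855 - 1*(-5) = 1855 + 5 = 1860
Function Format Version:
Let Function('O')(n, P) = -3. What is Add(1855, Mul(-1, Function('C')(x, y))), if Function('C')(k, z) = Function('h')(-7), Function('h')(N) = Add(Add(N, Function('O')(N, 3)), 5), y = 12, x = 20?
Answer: 1860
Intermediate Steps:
Function('h')(N) = Add(2, N) (Function('h')(N) = Add(Add(N, -3), 5) = Add(Add(-3, N), 5) = Add(2, N))
Function('C')(k, z) = -5 (Function('C')(k, z) = Add(2, -7) = -5)
Add(1855, Mul(-1, Function('C')(x, y))) = Add(1855, Mul(-1, -5)) = Add(1855, 5) = 1860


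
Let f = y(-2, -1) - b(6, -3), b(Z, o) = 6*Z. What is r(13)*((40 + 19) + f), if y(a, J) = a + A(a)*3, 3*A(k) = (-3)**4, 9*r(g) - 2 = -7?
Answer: -170/3 ≈ -56.667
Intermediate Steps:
r(g) = -5/9 (r(g) = 2/9 + (1/9)*(-7) = 2/9 - 7/9 = -5/9)
A(k) = 27 (A(k) = (1/3)*(-3)**4 = (1/3)*81 = 27)
y(a, J) = 81 + a (y(a, J) = a + 27*3 = a + 81 = 81 + a)
f = 43 (f = (81 - 2) - 6*6 = 79 - 1*36 = 79 - 36 = 43)
r(13)*((40 + 19) + f) = -5*((40 + 19) + 43)/9 = -5*(59 + 43)/9 = -5/9*102 = -170/3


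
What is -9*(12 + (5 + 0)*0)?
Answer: -108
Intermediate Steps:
-9*(12 + (5 + 0)*0) = -9*(12 + 5*0) = -9*(12 + 0) = -9*12 = -108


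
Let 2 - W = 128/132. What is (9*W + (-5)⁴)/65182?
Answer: 6977/717002 ≈ 0.0097308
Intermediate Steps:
W = 34/33 (W = 2 - 128/132 = 2 - 1*32/33 = 2 - 32/33 = 34/33 ≈ 1.0303)
(9*W + (-5)⁴)/65182 = (9*(34/33) + (-5)⁴)/65182 = (102/11 + 625)*(1/65182) = (6977/11)*(1/65182) = 6977/717002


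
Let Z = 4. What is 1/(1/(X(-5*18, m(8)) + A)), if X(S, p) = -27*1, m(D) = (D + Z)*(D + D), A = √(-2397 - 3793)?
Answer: -27 + I*√6190 ≈ -27.0 + 78.677*I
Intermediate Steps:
A = I*√6190 (A = √(-6190) = I*√6190 ≈ 78.677*I)
m(D) = 2*D*(4 + D) (m(D) = (D + 4)*(D + D) = (4 + D)*(2*D) = 2*D*(4 + D))
X(S, p) = -27
1/(1/(X(-5*18, m(8)) + A)) = 1/(1/(-27 + I*√6190)) = -27 + I*√6190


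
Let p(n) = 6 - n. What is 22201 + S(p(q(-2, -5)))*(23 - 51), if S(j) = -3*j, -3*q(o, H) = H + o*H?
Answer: 22845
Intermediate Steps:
q(o, H) = -H/3 - H*o/3 (q(o, H) = -(H + o*H)/3 = -(H + H*o)/3 = -H/3 - H*o/3)
22201 + S(p(q(-2, -5)))*(23 - 51) = 22201 + (-3*(6 - (-1)*(-5)*(1 - 2)/3))*(23 - 51) = 22201 - 3*(6 - (-1)*(-5)*(-1)/3)*(-28) = 22201 - 3*(6 - 1*(-5/3))*(-28) = 22201 - 3*(6 + 5/3)*(-28) = 22201 - 3*23/3*(-28) = 22201 - 23*(-28) = 22201 + 644 = 22845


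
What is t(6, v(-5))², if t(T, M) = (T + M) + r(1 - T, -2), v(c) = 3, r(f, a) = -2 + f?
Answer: 4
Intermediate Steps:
t(T, M) = -1 + M (t(T, M) = (T + M) + (-2 + (1 - T)) = (M + T) + (-1 - T) = -1 + M)
t(6, v(-5))² = (-1 + 3)² = 2² = 4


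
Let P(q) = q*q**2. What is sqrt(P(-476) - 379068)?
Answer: 38*I*sqrt(74951) ≈ 10403.0*I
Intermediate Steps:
P(q) = q**3
sqrt(P(-476) - 379068) = sqrt((-476)**3 - 379068) = sqrt(-107850176 - 379068) = sqrt(-108229244) = 38*I*sqrt(74951)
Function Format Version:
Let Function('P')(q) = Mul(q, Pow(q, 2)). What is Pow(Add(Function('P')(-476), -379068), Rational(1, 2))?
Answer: Mul(38, I, Pow(74951, Rational(1, 2))) ≈ Mul(10403., I)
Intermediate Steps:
Function('P')(q) = Pow(q, 3)
Pow(Add(Function('P')(-476), -379068), Rational(1, 2)) = Pow(Add(Pow(-476, 3), -379068), Rational(1, 2)) = Pow(Add(-107850176, -379068), Rational(1, 2)) = Pow(-108229244, Rational(1, 2)) = Mul(38, I, Pow(74951, Rational(1, 2)))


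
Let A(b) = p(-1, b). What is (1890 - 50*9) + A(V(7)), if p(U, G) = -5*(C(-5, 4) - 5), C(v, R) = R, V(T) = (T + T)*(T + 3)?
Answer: 1445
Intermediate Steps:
V(T) = 2*T*(3 + T) (V(T) = (2*T)*(3 + T) = 2*T*(3 + T))
p(U, G) = 5 (p(U, G) = -5*(4 - 5) = -5*(-1) = 5)
A(b) = 5
(1890 - 50*9) + A(V(7)) = (1890 - 50*9) + 5 = (1890 - 450) + 5 = 1440 + 5 = 1445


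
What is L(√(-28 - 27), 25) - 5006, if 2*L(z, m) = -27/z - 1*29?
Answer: -10041/2 + 27*I*√55/110 ≈ -5020.5 + 1.8203*I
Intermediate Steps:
L(z, m) = -29/2 - 27/(2*z) (L(z, m) = (-27/z - 1*29)/2 = (-27/z - 29)/2 = (-29 - 27/z)/2 = -29/2 - 27/(2*z))
L(√(-28 - 27), 25) - 5006 = (-27 - 29*√(-28 - 27))/(2*(√(-28 - 27))) - 5006 = (-27 - 29*I*√55)/(2*(√(-55))) - 5006 = (-27 - 29*I*√55)/(2*((I*√55))) - 5006 = (-I*√55/55)*(-27 - 29*I*√55)/2 - 5006 = -I*√55*(-27 - 29*I*√55)/110 - 5006 = -5006 - I*√55*(-27 - 29*I*√55)/110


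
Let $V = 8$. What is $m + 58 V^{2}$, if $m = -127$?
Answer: $3585$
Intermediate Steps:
$m + 58 V^{2} = -127 + 58 \cdot 8^{2} = -127 + 58 \cdot 64 = -127 + 3712 = 3585$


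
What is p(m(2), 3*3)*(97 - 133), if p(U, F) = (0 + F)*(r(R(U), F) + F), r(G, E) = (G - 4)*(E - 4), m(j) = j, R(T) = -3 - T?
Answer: 11664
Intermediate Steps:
r(G, E) = (-4 + E)*(-4 + G) (r(G, E) = (-4 + G)*(-4 + E) = (-4 + E)*(-4 + G))
p(U, F) = F*(28 - 3*F + 4*U + F*(-3 - U)) (p(U, F) = (0 + F)*((16 - 4*F - 4*(-3 - U) + F*(-3 - U)) + F) = F*((16 - 4*F + (12 + 4*U) + F*(-3 - U)) + F) = F*((28 - 4*F + 4*U + F*(-3 - U)) + F) = F*(28 - 3*F + 4*U + F*(-3 - U)))
p(m(2), 3*3)*(97 - 133) = ((3*3)*(28 - 18*3 + 4*2 - 1*3*3*2))*(97 - 133) = (9*(28 - 6*9 + 8 - 1*9*2))*(-36) = (9*(28 - 54 + 8 - 18))*(-36) = (9*(-36))*(-36) = -324*(-36) = 11664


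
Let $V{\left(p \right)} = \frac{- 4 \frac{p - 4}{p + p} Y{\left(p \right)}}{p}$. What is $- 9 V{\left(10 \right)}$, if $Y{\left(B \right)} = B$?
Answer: $\frac{54}{5} \approx 10.8$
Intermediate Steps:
$V{\left(p \right)} = \frac{8 - 2 p}{p}$ ($V{\left(p \right)} = \frac{- 4 \frac{p - 4}{p + p} p}{p} = \frac{- 4 \frac{-4 + p}{2 p} p}{p} = \frac{- \frac{2 \left(-4 + p\right)}{p} p}{p} = \frac{8 - 2 p}{p}$)
$- 9 V{\left(10 \right)} = - 9 \left(-2 + \frac{8}{10}\right) = - 9 \left(-2 + 8 \cdot \frac{1}{10}\right) = - 9 \left(-2 + \frac{4}{5}\right) = \left(-9\right) \left(- \frac{6}{5}\right) = \frac{54}{5}$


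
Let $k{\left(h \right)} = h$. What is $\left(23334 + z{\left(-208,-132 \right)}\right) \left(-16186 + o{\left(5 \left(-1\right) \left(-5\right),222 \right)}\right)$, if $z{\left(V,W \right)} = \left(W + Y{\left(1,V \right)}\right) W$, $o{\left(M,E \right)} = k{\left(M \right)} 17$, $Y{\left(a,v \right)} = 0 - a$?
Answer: $-644467290$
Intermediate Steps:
$Y{\left(a,v \right)} = - a$
$o{\left(M,E \right)} = 17 M$ ($o{\left(M,E \right)} = M 17 = 17 M$)
$z{\left(V,W \right)} = W \left(-1 + W\right)$ ($z{\left(V,W \right)} = \left(W - 1\right) W = \left(-1 + W\right) W = W \left(-1 + W\right)$)
$\left(23334 + z{\left(-208,-132 \right)}\right) \left(-16186 + o{\left(5 \left(-1\right) \left(-5\right),222 \right)}\right) = \left(23334 - 132 \left(-1 - 132\right)\right) \left(-16186 + 17 \cdot 5 \left(-1\right) \left(-5\right)\right) = \left(23334 - -17556\right) \left(-16186 + 17 \left(\left(-5\right) \left(-5\right)\right)\right) = \left(23334 + 17556\right) \left(-16186 + 17 \cdot 25\right) = 40890 \left(-16186 + 425\right) = 40890 \left(-15761\right) = -644467290$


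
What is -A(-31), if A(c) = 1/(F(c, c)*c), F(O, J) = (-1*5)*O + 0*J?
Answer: 1/4805 ≈ 0.00020812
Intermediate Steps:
F(O, J) = -5*O (F(O, J) = -5*O + 0 = -5*O)
A(c) = -1/(5*c**2) (A(c) = 1/((-5*c)*c) = 1/(-5*c**2) = -1/(5*c**2))
-A(-31) = -(-1)/(5*(-31)**2) = -(-1)/(5*961) = -1*(-1/4805) = 1/4805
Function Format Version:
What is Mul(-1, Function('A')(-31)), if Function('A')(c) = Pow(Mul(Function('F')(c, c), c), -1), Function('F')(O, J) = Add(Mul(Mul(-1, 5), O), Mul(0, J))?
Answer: Rational(1, 4805) ≈ 0.00020812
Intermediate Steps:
Function('F')(O, J) = Mul(-5, O) (Function('F')(O, J) = Add(Mul(-5, O), 0) = Mul(-5, O))
Function('A')(c) = Mul(Rational(-1, 5), Pow(c, -2)) (Function('A')(c) = Pow(Mul(Mul(-5, c), c), -1) = Pow(Mul(-5, Pow(c, 2)), -1) = Mul(Rational(-1, 5), Pow(c, -2)))
Mul(-1, Function('A')(-31)) = Mul(-1, Mul(Rational(-1, 5), Pow(-31, -2))) = Mul(-1, Mul(Rational(-1, 5), Rational(1, 961))) = Mul(-1, Rational(-1, 4805)) = Rational(1, 4805)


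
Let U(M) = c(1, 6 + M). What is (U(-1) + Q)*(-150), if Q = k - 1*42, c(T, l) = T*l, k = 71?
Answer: -5100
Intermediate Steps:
U(M) = 6 + M (U(M) = 1*(6 + M) = 6 + M)
Q = 29 (Q = 71 - 1*42 = 71 - 42 = 29)
(U(-1) + Q)*(-150) = ((6 - 1) + 29)*(-150) = (5 + 29)*(-150) = 34*(-150) = -5100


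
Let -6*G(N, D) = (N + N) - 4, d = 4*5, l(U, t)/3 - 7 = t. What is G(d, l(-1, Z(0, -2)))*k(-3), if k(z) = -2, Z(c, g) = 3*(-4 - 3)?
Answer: 12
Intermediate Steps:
Z(c, g) = -21 (Z(c, g) = 3*(-7) = -21)
l(U, t) = 21 + 3*t
d = 20
G(N, D) = ⅔ - N/3 (G(N, D) = -((N + N) - 4)/6 = -(2*N - 4)/6 = -(-4 + 2*N)/6 = ⅔ - N/3)
G(d, l(-1, Z(0, -2)))*k(-3) = (⅔ - ⅓*20)*(-2) = (⅔ - 20/3)*(-2) = -6*(-2) = 12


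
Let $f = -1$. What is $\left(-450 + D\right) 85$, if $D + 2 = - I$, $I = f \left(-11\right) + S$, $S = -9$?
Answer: $-38590$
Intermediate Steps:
$I = 2$ ($I = \left(-1\right) \left(-11\right) - 9 = 11 - 9 = 2$)
$D = -4$ ($D = -2 - 2 = -4$)
$\left(-450 + D\right) 85 = \left(-450 - 4\right) 85 = \left(-454\right) 85 = -38590$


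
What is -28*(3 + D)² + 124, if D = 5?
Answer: -1668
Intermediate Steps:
-28*(3 + D)² + 124 = -28*(3 + 5)² + 124 = -28*8² + 124 = -28*64 + 124 = -1792 + 124 = -1668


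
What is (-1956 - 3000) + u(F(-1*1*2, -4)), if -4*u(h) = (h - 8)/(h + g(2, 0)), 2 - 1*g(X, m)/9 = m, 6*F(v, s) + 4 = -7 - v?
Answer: -654173/132 ≈ -4955.9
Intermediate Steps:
F(v, s) = -11/6 - v/6 (F(v, s) = -⅔ + (-7 - v)/6 = -⅔ + (-7/6 - v/6) = -11/6 - v/6)
g(X, m) = 18 - 9*m
u(h) = -(-8 + h)/(4*(18 + h)) (u(h) = -(h - 8)/(4*(h + (18 - 9*0))) = -(-8 + h)/(4*(h + (18 + 0))) = -(-8 + h)/(4*(h + 18)) = -(-8 + h)/(4*(18 + h)))
(-1956 - 3000) + u(F(-1*1*2, -4)) = (-1956 - 3000) + (8 - (-11/6 - (-1*1)*2/6))/(4*(18 + (-11/6 - (-1*1)*2/6))) = -4956 + (8 - (-11/6 - (-1)*2/6))/(4*(18 + (-11/6 - (-1)*2/6))) = -4956 + (8 - (-11/6 - ⅙*(-2)))/(4*(18 + (-11/6 - ⅙*(-2)))) = -4956 + (8 - (-11/6 + ⅓))/(4*(18 + (-11/6 + ⅓))) = -4956 + (8 - 1*(-3/2))/(4*(18 - 3/2)) = -4956 + (8 + 3/2)/(4*(33/2)) = -4956 + (¼)*(2/33)*(19/2) = -4956 + 19/132 = -654173/132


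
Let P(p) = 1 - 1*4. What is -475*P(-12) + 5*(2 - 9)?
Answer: 1390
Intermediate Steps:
P(p) = -3 (P(p) = 1 - 4 = -3)
-475*P(-12) + 5*(2 - 9) = -475*(-3) + 5*(2 - 9) = 1425 + 5*(-7) = 1425 - 35 = 1390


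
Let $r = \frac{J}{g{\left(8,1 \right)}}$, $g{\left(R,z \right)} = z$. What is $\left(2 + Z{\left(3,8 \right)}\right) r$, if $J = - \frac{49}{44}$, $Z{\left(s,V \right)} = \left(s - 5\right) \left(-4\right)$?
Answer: $- \frac{245}{22} \approx -11.136$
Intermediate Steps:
$Z{\left(s,V \right)} = 20 - 4 s$ ($Z{\left(s,V \right)} = \left(-5 + s\right) \left(-4\right) = 20 - 4 s$)
$J = - \frac{49}{44}$ ($J = \left(-49\right) \frac{1}{44} = - \frac{49}{44} \approx -1.1136$)
$r = - \frac{49}{44}$ ($r = - \frac{49}{44 \cdot 1} = \left(- \frac{49}{44}\right) 1 = - \frac{49}{44} \approx -1.1136$)
$\left(2 + Z{\left(3,8 \right)}\right) r = \left(2 + \left(20 - 12\right)\right) \left(- \frac{49}{44}\right) = \left(2 + 8\right) \left(- \frac{49}{44}\right) = 10 \left(- \frac{49}{44}\right) = - \frac{245}{22}$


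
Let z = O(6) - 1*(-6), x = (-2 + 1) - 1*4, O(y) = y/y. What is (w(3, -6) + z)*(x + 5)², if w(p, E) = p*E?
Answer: 0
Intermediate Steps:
O(y) = 1
w(p, E) = E*p
x = -5 (x = -1 - 4 = -5)
z = 7 (z = 1 - 1*(-6) = 1 + 6 = 7)
(w(3, -6) + z)*(x + 5)² = (-6*3 + 7)*(-5 + 5)² = (-18 + 7)*0² = -11*0 = 0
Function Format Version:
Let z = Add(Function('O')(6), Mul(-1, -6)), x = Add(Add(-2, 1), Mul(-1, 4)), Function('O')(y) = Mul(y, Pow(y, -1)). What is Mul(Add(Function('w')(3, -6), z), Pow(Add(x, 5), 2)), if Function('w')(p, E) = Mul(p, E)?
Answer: 0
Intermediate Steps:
Function('O')(y) = 1
Function('w')(p, E) = Mul(E, p)
x = -5 (x = Add(-1, -4) = -5)
z = 7 (z = Add(1, Mul(-1, -6)) = Add(1, 6) = 7)
Mul(Add(Function('w')(3, -6), z), Pow(Add(x, 5), 2)) = Mul(Add(Mul(-6, 3), 7), Pow(Add(-5, 5), 2)) = Mul(Add(-18, 7), Pow(0, 2)) = Mul(-11, 0) = 0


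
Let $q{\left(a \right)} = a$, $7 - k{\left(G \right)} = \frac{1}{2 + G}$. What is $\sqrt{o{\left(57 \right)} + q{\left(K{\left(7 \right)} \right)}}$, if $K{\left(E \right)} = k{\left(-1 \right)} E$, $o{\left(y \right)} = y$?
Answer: $3 \sqrt{11} \approx 9.9499$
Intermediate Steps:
$k{\left(G \right)} = 7 - \frac{1}{2 + G}$
$K{\left(E \right)} = 6 E$ ($K{\left(E \right)} = \frac{13 + 7 \left(-1\right)}{2 - 1} E = \frac{13 - 7}{1} E = 1 \cdot 6 E = 6 E$)
$\sqrt{o{\left(57 \right)} + q{\left(K{\left(7 \right)} \right)}} = \sqrt{57 + 6 \cdot 7} = \sqrt{57 + 42} = \sqrt{99} = 3 \sqrt{11}$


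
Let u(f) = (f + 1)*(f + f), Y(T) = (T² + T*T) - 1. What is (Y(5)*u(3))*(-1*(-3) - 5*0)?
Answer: 3528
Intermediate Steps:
Y(T) = -1 + 2*T² (Y(T) = (T² + T²) - 1 = 2*T² - 1 = -1 + 2*T²)
u(f) = 2*f*(1 + f) (u(f) = (1 + f)*(2*f) = 2*f*(1 + f))
(Y(5)*u(3))*(-1*(-3) - 5*0) = ((-1 + 2*5²)*(2*3*(1 + 3)))*(-1*(-3) - 5*0) = ((-1 + 2*25)*(2*3*4))*(3 + 0) = ((-1 + 50)*24)*3 = (49*24)*3 = 1176*3 = 3528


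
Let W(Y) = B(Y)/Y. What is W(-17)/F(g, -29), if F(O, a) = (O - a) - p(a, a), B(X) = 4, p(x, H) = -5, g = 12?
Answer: -2/391 ≈ -0.0051151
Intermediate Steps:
F(O, a) = 5 + O - a (F(O, a) = (O - a) - 1*(-5) = (O - a) + 5 = 5 + O - a)
W(Y) = 4/Y
W(-17)/F(g, -29) = (4/(-17))/(5 + 12 - 1*(-29)) = (4*(-1/17))/(5 + 12 + 29) = -4/17/46 = -4/17*1/46 = -2/391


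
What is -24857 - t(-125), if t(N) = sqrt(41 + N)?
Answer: -24857 - 2*I*sqrt(21) ≈ -24857.0 - 9.1651*I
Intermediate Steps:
-24857 - t(-125) = -24857 - sqrt(41 - 125) = -24857 - sqrt(-84) = -24857 - 2*I*sqrt(21)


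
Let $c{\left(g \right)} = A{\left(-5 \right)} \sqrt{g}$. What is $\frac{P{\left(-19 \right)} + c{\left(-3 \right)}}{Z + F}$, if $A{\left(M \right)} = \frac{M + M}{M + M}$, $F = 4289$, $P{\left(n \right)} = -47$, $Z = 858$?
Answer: $- \frac{47}{5147} + \frac{i \sqrt{3}}{5147} \approx -0.0091315 + 0.00033652 i$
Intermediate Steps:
$A{\left(M \right)} = 1$ ($A{\left(M \right)} = \frac{2 M}{2 M} = 2 M \frac{1}{2 M} = 1$)
$c{\left(g \right)} = \sqrt{g}$ ($c{\left(g \right)} = 1 \sqrt{g} = \sqrt{g}$)
$\frac{P{\left(-19 \right)} + c{\left(-3 \right)}}{Z + F} = \frac{-47 + \sqrt{-3}}{858 + 4289} = \frac{-47 + i \sqrt{3}}{5147} = \left(-47 + i \sqrt{3}\right) \frac{1}{5147} = - \frac{47}{5147} + \frac{i \sqrt{3}}{5147}$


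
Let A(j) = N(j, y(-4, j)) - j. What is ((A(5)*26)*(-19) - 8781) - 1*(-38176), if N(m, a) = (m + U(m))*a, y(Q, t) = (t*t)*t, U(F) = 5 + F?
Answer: -894385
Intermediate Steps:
y(Q, t) = t³ (y(Q, t) = t²*t = t³)
N(m, a) = a*(5 + 2*m) (N(m, a) = (m + (5 + m))*a = (5 + 2*m)*a = a*(5 + 2*m))
A(j) = -j + j³*(5 + 2*j) (A(j) = j³*(5 + 2*j) - j = -j + j³*(5 + 2*j))
((A(5)*26)*(-19) - 8781) - 1*(-38176) = (((5*(-1 + 5²*(5 + 2*5)))*26)*(-19) - 8781) - 1*(-38176) = (((5*(-1 + 25*(5 + 10)))*26)*(-19) - 8781) + 38176 = (((5*(-1 + 25*15))*26)*(-19) - 8781) + 38176 = (((5*(-1 + 375))*26)*(-19) - 8781) + 38176 = (((5*374)*26)*(-19) - 8781) + 38176 = ((1870*26)*(-19) - 8781) + 38176 = (48620*(-19) - 8781) + 38176 = (-923780 - 8781) + 38176 = -932561 + 38176 = -894385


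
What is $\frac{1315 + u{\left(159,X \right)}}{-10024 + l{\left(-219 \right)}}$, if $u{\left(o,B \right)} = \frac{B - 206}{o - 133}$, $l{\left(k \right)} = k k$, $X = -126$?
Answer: $\frac{16929}{493181} \approx 0.034326$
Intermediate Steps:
$l{\left(k \right)} = k^{2}$
$u{\left(o,B \right)} = \frac{-206 + B}{-133 + o}$
$\frac{1315 + u{\left(159,X \right)}}{-10024 + l{\left(-219 \right)}} = \frac{1315 + \frac{-206 - 126}{-133 + 159}}{-10024 + \left(-219\right)^{2}} = \frac{1315 + \frac{1}{26} \left(-332\right)}{-10024 + 47961} = \frac{1315 + \frac{1}{26} \left(-332\right)}{37937} = \left(1315 - \frac{166}{13}\right) \frac{1}{37937} = \frac{16929}{13} \cdot \frac{1}{37937} = \frac{16929}{493181}$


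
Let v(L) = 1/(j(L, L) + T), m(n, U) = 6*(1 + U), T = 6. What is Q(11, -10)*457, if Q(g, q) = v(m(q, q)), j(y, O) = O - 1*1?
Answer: -457/49 ≈ -9.3265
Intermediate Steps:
j(y, O) = -1 + O (j(y, O) = O - 1 = -1 + O)
m(n, U) = 6 + 6*U
v(L) = 1/(5 + L) (v(L) = 1/((-1 + L) + 6) = 1/(5 + L))
Q(g, q) = 1/(11 + 6*q) (Q(g, q) = 1/(5 + (6 + 6*q)) = 1/(11 + 6*q))
Q(11, -10)*457 = 457/(11 + 6*(-10)) = 457/(11 - 60) = 457/(-49) = -1/49*457 = -457/49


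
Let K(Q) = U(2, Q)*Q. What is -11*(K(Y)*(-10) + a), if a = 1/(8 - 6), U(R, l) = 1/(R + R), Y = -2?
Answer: -121/2 ≈ -60.500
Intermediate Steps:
U(R, l) = 1/(2*R)
K(Q) = Q/4 (K(Q) = ((½)/2)*Q = ((½)*(½))*Q = Q/4)
a = ½ (a = 1/2 = ½ ≈ 0.50000)
-11*(K(Y)*(-10) + a) = -11*(((¼)*(-2))*(-10) + ½) = -11*(-½*(-10) + ½) = -11*(5 + ½) = -11*11/2 = -121/2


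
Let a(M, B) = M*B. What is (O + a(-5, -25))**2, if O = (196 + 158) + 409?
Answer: 788544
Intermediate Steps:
a(M, B) = B*M
O = 763 (O = 354 + 409 = 763)
(O + a(-5, -25))**2 = (763 - 25*(-5))**2 = (763 + 125)**2 = 888**2 = 788544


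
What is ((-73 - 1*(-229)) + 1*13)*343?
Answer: 57967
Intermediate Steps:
((-73 - 1*(-229)) + 1*13)*343 = ((-73 + 229) + 13)*343 = (156 + 13)*343 = 169*343 = 57967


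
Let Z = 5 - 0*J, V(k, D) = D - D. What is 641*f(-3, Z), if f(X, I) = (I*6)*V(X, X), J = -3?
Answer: 0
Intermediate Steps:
V(k, D) = 0
Z = 5 (Z = 5 - 0*(-3) = 5 - 1*0 = 5 + 0 = 5)
f(X, I) = 0 (f(X, I) = (I*6)*0 = (6*I)*0 = 0)
641*f(-3, Z) = 641*0 = 0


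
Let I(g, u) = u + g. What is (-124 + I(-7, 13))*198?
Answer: -23364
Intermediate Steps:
I(g, u) = g + u
(-124 + I(-7, 13))*198 = (-124 + (-7 + 13))*198 = (-124 + 6)*198 = -118*198 = -23364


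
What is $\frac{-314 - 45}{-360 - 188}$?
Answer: $\frac{359}{548} \approx 0.65511$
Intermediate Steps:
$\frac{-314 - 45}{-360 - 188} = - \frac{359}{-548} = \left(-359\right) \left(- \frac{1}{548}\right) = \frac{359}{548}$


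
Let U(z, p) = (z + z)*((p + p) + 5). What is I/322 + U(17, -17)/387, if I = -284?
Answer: -213700/62307 ≈ -3.4298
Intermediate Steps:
U(z, p) = 2*z*(5 + 2*p) (U(z, p) = (2*z)*(2*p + 5) = (2*z)*(5 + 2*p) = 2*z*(5 + 2*p))
I/322 + U(17, -17)/387 = -284/322 + (2*17*(5 + 2*(-17)))/387 = -284*1/322 + (2*17*(5 - 34))*(1/387) = -142/161 + (2*17*(-29))*(1/387) = -142/161 - 986*1/387 = -142/161 - 986/387 = -213700/62307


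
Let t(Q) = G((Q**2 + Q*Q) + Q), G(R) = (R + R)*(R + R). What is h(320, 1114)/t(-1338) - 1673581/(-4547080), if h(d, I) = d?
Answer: 214390993239600389/582495258683853000 ≈ 0.36806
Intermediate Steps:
G(R) = 4*R**2 (G(R) = (2*R)*(2*R) = 4*R**2)
t(Q) = 4*(Q + 2*Q**2)**2 (t(Q) = 4*((Q**2 + Q*Q) + Q)**2 = 4*((Q**2 + Q**2) + Q)**2 = 4*(2*Q**2 + Q)**2 = 4*(Q + 2*Q**2)**2)
h(320, 1114)/t(-1338) - 1673581/(-4547080) = 320/((4*(-1338)**2*(1 + 2*(-1338))**2)) - 1673581/(-4547080) = 320/((4*1790244*(1 - 2676)**2)) - 1673581*(-1/4547080) = 320/((4*1790244*(-2675)**2)) + 1673581/4547080 = 320/((4*1790244*7155625)) + 1673581/4547080 = 320/51241258890000 + 1673581/4547080 = 320*(1/51241258890000) + 1673581/4547080 = 4/640515736125 + 1673581/4547080 = 214390993239600389/582495258683853000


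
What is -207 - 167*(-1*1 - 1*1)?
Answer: 127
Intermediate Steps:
-207 - 167*(-1*1 - 1*1) = -207 - 167*(-1 - 1) = -207 - 167*(-2) = -207 + 334 = 127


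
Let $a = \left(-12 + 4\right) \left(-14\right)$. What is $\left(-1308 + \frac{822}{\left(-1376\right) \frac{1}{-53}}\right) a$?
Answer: $- \frac{6146847}{43} \approx -1.4295 \cdot 10^{5}$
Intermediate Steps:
$a = 112$ ($a = \left(-8\right) \left(-14\right) = 112$)
$\left(-1308 + \frac{822}{\left(-1376\right) \frac{1}{-53}}\right) a = \left(-1308 + \frac{822}{\left(-1376\right) \frac{1}{-53}}\right) 112 = \left(-1308 + \frac{822}{\left(-1376\right) \left(- \frac{1}{53}\right)}\right) 112 = \left(-1308 + \frac{822}{\frac{1376}{53}}\right) 112 = \left(-1308 + 822 \cdot \frac{53}{1376}\right) 112 = \left(-1308 + \frac{21783}{688}\right) 112 = \left(- \frac{878121}{688}\right) 112 = - \frac{6146847}{43}$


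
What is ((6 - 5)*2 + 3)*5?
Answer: 25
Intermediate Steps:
((6 - 5)*2 + 3)*5 = (1*2 + 3)*5 = (2 + 3)*5 = 5*5 = 25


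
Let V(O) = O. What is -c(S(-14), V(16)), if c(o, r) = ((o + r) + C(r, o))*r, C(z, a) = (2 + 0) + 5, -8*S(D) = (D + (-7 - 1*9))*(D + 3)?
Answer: 292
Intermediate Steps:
S(D) = -(-16 + D)*(3 + D)/8 (S(D) = -(D + (-7 - 1*9))*(D + 3)/8 = -(D + (-7 - 9))*(3 + D)/8 = -(D - 16)*(3 + D)/8 = -(-16 + D)*(3 + D)/8)
C(z, a) = 7 (C(z, a) = 2 + 5 = 7)
c(o, r) = r*(7 + o + r) (c(o, r) = ((o + r) + 7)*r = (7 + o + r)*r = r*(7 + o + r))
-c(S(-14), V(16)) = -16*(7 + (6 - ⅛*(-14)² + (13/8)*(-14)) + 16) = -16*(7 + (6 - ⅛*196 - 91/4) + 16) = -16*(7 + (6 - 49/2 - 91/4) + 16) = -16*(7 - 165/4 + 16) = -16*(-73)/4 = -1*(-292) = 292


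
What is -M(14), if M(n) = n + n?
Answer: -28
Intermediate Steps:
M(n) = 2*n
-M(14) = -2*14 = -1*28 = -28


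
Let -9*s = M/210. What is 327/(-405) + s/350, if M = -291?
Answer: -533809/661500 ≈ -0.80697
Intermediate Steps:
s = 97/630 (s = -(-97)/(3*210) = -1/9*(-97/70) = 97/630 ≈ 0.15397)
327/(-405) + s/350 = 327/(-405) + (97/630)/350 = 327*(-1/405) + (97/630)*(1/350) = -109/135 + 97/220500 = -533809/661500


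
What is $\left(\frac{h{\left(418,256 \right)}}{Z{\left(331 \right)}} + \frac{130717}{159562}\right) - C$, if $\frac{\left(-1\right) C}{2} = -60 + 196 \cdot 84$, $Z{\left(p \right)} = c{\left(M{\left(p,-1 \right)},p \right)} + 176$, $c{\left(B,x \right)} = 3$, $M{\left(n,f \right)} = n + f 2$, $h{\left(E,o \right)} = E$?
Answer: $\frac{937139002443}{28561598} \approx 32811.0$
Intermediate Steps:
$M{\left(n,f \right)} = n + 2 f$
$Z{\left(p \right)} = 179$ ($Z{\left(p \right)} = 3 + 176 = 179$)
$C = -32808$ ($C = - 2 \left(-60 + 196 \cdot 84\right) = - 2 \left(-60 + 16464\right) = \left(-2\right) 16404 = -32808$)
$\left(\frac{h{\left(418,256 \right)}}{Z{\left(331 \right)}} + \frac{130717}{159562}\right) - C = \left(\frac{418}{179} + \frac{130717}{159562}\right) - -32808 = \left(418 \cdot \frac{1}{179} + 130717 \cdot \frac{1}{159562}\right) + 32808 = \left(\frac{418}{179} + \frac{130717}{159562}\right) + 32808 = \frac{90095259}{28561598} + 32808 = \frac{937139002443}{28561598}$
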